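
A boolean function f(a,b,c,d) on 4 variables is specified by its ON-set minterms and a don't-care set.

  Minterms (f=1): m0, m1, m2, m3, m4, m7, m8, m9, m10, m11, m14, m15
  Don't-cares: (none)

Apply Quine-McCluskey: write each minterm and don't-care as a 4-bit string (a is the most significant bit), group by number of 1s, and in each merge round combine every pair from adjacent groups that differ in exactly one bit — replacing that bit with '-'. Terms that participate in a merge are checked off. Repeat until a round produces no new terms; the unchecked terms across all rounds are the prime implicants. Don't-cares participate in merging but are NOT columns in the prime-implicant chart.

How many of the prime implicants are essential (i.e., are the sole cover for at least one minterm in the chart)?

[col 0] 0000*, 0001*, 0010*, 0011*, 0100*, 0111*, 1000*, 1001*, 1010*, 1011*, 1110*, 1111*
[col 1] -000*, -001*, -010*, -011*, -111*, 0-00, 0-11*, 00-0*, 00-1*, 000-*, 001-*, 1-10*, 1-11*, 10-0*, 10-1*, 100-*, 101-*, 111-*
[col 2] --11, -0-0*, -0-1*, -00-*, -01-*, 00--*, 1-1-, 10--*
[col 3] -0--
Prime implicants: --11, -0--, 0-00, 1-1-
PI chart (minterm → PIs covering it):
  0 | -0--,0-00
  1 | -0--  (sole → essential)
  2 | -0--  (sole → essential)
  3 | --11,-0--
  4 | 0-00  (sole → essential)
  7 | --11  (sole → essential)
  8 | -0--  (sole → essential)
  9 | -0--  (sole → essential)
  10 | -0--,1-1-
  11 | --11,-0--,1-1-
  14 | 1-1-  (sole → essential)
  15 | --11,1-1-
Essential prime implicants: --11, -0--, 0-00, 1-1-

4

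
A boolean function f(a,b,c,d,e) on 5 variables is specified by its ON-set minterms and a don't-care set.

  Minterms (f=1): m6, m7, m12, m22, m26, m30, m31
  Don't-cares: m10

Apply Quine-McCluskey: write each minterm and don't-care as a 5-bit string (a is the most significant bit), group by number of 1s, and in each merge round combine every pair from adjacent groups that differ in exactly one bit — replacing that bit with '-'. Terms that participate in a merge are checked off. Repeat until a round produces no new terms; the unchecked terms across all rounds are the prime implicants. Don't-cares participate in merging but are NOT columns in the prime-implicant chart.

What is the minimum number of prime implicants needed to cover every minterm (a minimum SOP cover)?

5

[col 0] 00110*, 00111*, 01010*, 01100, 10110*, 11010*, 11110*, 11111*
[col 1] -0110, -1010, 0011-, 1-110, 11-10, 1111-
Prime implicants: -0110, -1010, 0011-, 01100, 1-110, 11-10, 1111-
PI chart (minterm → PIs covering it):
  6 | -0110,0011-
  7 | 0011-  (sole → essential)
  12 | 01100  (sole → essential)
  22 | -0110,1-110
  26 | -1010,11-10
  30 | 1-110,11-10,1111-
  31 | 1111-  (sole → essential)
Essential prime implicants: 0011-, 01100, 1111-
Petrick residual → -0110, -1010
Minimum SOP uses 5 PIs: b'cde' + bc'de' + a'b'cd + a'bcd'e' + abcd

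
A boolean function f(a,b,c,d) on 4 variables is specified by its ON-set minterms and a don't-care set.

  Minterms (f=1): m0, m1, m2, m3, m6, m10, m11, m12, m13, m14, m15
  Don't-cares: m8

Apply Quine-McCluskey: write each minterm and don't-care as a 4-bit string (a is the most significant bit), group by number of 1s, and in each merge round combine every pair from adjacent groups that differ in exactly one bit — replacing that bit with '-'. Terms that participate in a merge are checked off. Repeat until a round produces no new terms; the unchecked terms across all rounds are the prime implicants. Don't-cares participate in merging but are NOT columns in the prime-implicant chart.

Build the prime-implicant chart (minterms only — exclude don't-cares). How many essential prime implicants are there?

3

Round 0: 0000✓ 0001✓ 0010✓ 0011✓ 0110✓ 1000✓ 1010✓ 1011✓ 1100✓ 1101✓ 1110✓ 1111✓
Round 1: -000✓ -010✓ -011✓ -110✓ 0-10✓ 00-0✓ 00-1✓ 000-✓ 001-✓ 1-00✓ 1-10✓ 1-11✓ 10-0✓ 101-✓ 11-0✓ 11-1✓ 110-✓ 111-✓
Round 2: --10 -0-0 -01- 00-- 1--0 1-1- 11--
PIs = {--10, -0-0, -01-, 00--, 1--0, 1-1-, 11--}
Coverage chart:
  m0: -0-0,00--
  m1: 00-- ←essential
  m2: --10,-0-0,-01-,00--
  m3: -01-,00--
  m6: --10 ←essential
  m10: --10,-0-0,-01-,1--0,1-1-
  m11: -01-,1-1-
  m12: 1--0,11--
  m13: 11-- ←essential
  m14: --10,1--0,1-1-,11--
  m15: 1-1-,11--
Essential: --10, 00--, 11--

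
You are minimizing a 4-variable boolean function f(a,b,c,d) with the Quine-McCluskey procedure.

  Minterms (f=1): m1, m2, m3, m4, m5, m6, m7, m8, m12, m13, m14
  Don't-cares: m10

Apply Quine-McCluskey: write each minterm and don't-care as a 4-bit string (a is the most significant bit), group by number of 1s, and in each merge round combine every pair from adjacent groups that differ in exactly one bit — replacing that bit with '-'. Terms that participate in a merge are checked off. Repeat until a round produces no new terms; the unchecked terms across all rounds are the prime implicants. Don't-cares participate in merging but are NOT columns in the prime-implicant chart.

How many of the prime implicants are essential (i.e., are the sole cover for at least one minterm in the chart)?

3

[col 0] 0001*, 0010*, 0011*, 0100*, 0101*, 0110*, 0111*, 1000*, 1010*, 1100*, 1101*, 1110*
[col 1] -010*, -100*, -101*, -110*, 0-01*, 0-10*, 0-11*, 00-1*, 001-*, 01-0*, 01-1*, 010-*, 011-*, 1-00*, 1-10*, 10-0*, 11-0*, 110-*
[col 2] --10, -1-0, -10-, 0--1, 0-1-, 01--, 1--0
Prime implicants: --10, -1-0, -10-, 0--1, 0-1-, 01--, 1--0
PI chart (minterm → PIs covering it):
  1 | 0--1  (sole → essential)
  2 | --10,0-1-
  3 | 0--1,0-1-
  4 | -1-0,-10-,01--
  5 | -10-,0--1,01--
  6 | --10,-1-0,0-1-,01--
  7 | 0--1,0-1-,01--
  8 | 1--0  (sole → essential)
  12 | -1-0,-10-,1--0
  13 | -10-  (sole → essential)
  14 | --10,-1-0,1--0
Essential prime implicants: -10-, 0--1, 1--0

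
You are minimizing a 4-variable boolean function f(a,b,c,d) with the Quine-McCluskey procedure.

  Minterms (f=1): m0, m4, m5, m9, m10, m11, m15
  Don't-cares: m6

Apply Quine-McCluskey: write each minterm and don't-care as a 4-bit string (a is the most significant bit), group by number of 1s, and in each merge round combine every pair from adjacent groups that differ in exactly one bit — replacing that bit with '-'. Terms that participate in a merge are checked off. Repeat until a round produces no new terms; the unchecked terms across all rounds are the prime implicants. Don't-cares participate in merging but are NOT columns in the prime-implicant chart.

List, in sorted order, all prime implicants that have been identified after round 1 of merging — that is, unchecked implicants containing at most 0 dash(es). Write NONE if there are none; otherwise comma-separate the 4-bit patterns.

NONE

size-2^0 implicants → 0000(✓)  0100(✓)  0101(✓)  0110(✓)  1001(✓)  1010(✓)  1011(✓)  1111(✓)
size-2^1 implicants → 0-00  01-0  010-  1-11  10-1  101-
Unchecked terms (primes): 0-00, 01-0, 010-, 1-11, 10-1, 101-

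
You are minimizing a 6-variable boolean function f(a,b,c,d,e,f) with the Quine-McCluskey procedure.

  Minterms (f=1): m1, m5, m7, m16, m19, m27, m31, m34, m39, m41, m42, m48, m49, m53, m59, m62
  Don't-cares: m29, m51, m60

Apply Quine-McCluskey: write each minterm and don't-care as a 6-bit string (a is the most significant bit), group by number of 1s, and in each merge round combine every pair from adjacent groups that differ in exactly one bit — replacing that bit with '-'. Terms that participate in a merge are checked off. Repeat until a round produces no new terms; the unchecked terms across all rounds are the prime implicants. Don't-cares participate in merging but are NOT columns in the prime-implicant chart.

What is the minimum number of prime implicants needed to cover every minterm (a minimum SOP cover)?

9

[col 0] 000001*, 000101*, 000111*, 010000*, 010011*, 011011*, 011101*, 011111*, 100010*, 100111*, 101001, 101010*, 110000*, 110001*, 110011*, 110101*, 111011*, 111100*, 111110*
[col 1] -00111, -10000, -10011*, -11011*, 000-01, 0001-1, 01-011*, 011-11, 0111-1, 10-010, 11-011*, 110-01, 1100-1, 11000-, 1111-0
[col 2] -1-011
Prime implicants: -00111, -1-011, -10000, 000-01, 0001-1, 011-11, 0111-1, 10-010, 101001, 110-01, 1100-1, 11000-, 1111-0
PI chart (minterm → PIs covering it):
  1 | 000-01  (sole → essential)
  5 | 000-01,0001-1
  7 | -00111,0001-1
  16 | -10000  (sole → essential)
  19 | -1-011  (sole → essential)
  27 | -1-011,011-11
  31 | 011-11,0111-1
  34 | 10-010  (sole → essential)
  39 | -00111  (sole → essential)
  41 | 101001  (sole → essential)
  42 | 10-010  (sole → essential)
  48 | -10000,11000-
  49 | 110-01,1100-1,11000-
  53 | 110-01  (sole → essential)
  59 | -1-011  (sole → essential)
  62 | 1111-0  (sole → essential)
Essential prime implicants: -00111, -1-011, -10000, 000-01, 10-010, 101001, 110-01, 1111-0
Petrick residual → 011-11
Minimum SOP uses 9 PIs: b'c'def + bd'ef + bc'd'e'f' + a'b'c'e'f + a'bcef + ab'd'ef' + ab'cd'e'f + abc'e'f + abcdf'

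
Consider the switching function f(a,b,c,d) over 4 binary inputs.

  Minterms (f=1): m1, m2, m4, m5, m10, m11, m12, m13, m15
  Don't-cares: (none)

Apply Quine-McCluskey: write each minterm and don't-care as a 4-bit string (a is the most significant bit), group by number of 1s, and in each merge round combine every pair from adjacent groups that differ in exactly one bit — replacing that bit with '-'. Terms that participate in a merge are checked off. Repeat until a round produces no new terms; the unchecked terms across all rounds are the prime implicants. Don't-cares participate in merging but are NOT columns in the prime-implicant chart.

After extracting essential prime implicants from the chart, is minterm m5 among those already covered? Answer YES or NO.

YES

size-2^0 implicants → 0001(✓)  0010(✓)  0100(✓)  0101(✓)  1010(✓)  1011(✓)  1100(✓)  1101(✓)  1111(✓)
size-2^1 implicants → -010  -100(✓)  -101(✓)  0-01  010-(✓)  1-11  101-  11-1  110-(✓)
size-2^2 implicants → -10-
Unchecked terms (primes): -010, -10-, 0-01, 1-11, 101-, 11-1
Minterm coverage:
  m1 ⊆ 0-01 [E]
  m2 ⊆ -010 [E]
  m4 ⊆ -10- [E]
  m5 ⊆ -10-,0-01
  m10 ⊆ -010,101-
  m11 ⊆ 1-11,101-
  m12 ⊆ -10- [E]
  m13 ⊆ -10-,11-1
  m15 ⊆ 1-11,11-1
E = {-010, -10-, 0-01}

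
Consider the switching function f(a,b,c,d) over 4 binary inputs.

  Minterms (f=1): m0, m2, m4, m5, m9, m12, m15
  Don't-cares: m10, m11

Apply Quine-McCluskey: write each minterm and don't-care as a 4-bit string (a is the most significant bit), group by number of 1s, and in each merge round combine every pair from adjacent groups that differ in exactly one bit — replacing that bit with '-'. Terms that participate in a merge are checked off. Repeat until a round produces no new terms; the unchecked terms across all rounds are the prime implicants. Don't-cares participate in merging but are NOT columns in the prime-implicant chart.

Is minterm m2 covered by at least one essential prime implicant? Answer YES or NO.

NO

size-2^0 implicants → 0000(✓)  0010(✓)  0100(✓)  0101(✓)  1001(✓)  1010(✓)  1011(✓)  1100(✓)  1111(✓)
size-2^1 implicants → -010  -100  0-00  00-0  010-  1-11  10-1  101-
Unchecked terms (primes): -010, -100, 0-00, 00-0, 010-, 1-11, 10-1, 101-
Minterm coverage:
  m0 ⊆ 0-00,00-0
  m2 ⊆ -010,00-0
  m4 ⊆ -100,0-00,010-
  m5 ⊆ 010- [E]
  m9 ⊆ 10-1 [E]
  m12 ⊆ -100 [E]
  m15 ⊆ 1-11 [E]
E = {-100, 010-, 1-11, 10-1}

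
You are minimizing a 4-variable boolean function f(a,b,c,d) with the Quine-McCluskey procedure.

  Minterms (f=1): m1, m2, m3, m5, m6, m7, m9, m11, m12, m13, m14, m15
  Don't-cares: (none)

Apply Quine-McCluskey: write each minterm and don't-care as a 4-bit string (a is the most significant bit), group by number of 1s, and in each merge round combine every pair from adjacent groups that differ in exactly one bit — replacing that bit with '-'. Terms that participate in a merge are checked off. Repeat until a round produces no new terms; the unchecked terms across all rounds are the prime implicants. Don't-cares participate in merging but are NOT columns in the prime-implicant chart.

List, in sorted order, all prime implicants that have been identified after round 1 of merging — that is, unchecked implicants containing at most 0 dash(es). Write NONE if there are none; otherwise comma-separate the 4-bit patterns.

size-2^0 implicants → 0001(✓)  0010(✓)  0011(✓)  0101(✓)  0110(✓)  0111(✓)  1001(✓)  1011(✓)  1100(✓)  1101(✓)  1110(✓)  1111(✓)
size-2^1 implicants → -001(✓)  -011(✓)  -101(✓)  -110(✓)  -111(✓)  0-01(✓)  0-10(✓)  0-11(✓)  00-1(✓)  001-(✓)  01-1(✓)  011-(✓)  1-01(✓)  1-11(✓)  10-1(✓)  11-0(✓)  11-1(✓)  110-(✓)  111-(✓)
size-2^2 implicants → --01(✓)  --11(✓)  -0-1(✓)  -1-1(✓)  -11-  0--1(✓)  0-1-  1--1(✓)  11--
size-2^3 implicants → ---1
Unchecked terms (primes): ---1, -11-, 0-1-, 11--

NONE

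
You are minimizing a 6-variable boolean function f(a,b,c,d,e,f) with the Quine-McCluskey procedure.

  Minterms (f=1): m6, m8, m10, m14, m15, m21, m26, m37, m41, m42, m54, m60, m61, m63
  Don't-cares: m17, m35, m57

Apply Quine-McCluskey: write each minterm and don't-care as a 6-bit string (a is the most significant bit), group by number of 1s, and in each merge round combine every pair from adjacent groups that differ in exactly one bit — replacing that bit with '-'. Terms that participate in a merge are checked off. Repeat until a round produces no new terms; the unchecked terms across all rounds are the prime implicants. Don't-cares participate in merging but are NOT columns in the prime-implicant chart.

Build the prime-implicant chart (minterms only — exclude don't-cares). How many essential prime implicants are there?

size-2^0 implicants → 000110(✓)  001000(✓)  001010(✓)  001110(✓)  001111(✓)  010001(✓)  010101(✓)  011010(✓)  100011  100101  101001(✓)  101010(✓)  110110  111001(✓)  111100(✓)  111101(✓)  111111(✓)
size-2^1 implicants → -01010  0-1010  00-110  001-10  0010-0  00111-  010-01  1-1001  111-01  1111-1  11110-
Unchecked terms (primes): -01010, 0-1010, 00-110, 001-10, 0010-0, 00111-, 010-01, 1-1001, 100011, 100101, 110110, 111-01, 1111-1, 11110-
Minterm coverage:
  m6 ⊆ 00-110 [E]
  m8 ⊆ 0010-0 [E]
  m10 ⊆ -01010,0-1010,001-10,0010-0
  m14 ⊆ 00-110,001-10,00111-
  m15 ⊆ 00111- [E]
  m21 ⊆ 010-01 [E]
  m26 ⊆ 0-1010 [E]
  m37 ⊆ 100101 [E]
  m41 ⊆ 1-1001 [E]
  m42 ⊆ -01010 [E]
  m54 ⊆ 110110 [E]
  m60 ⊆ 11110- [E]
  m61 ⊆ 111-01,1111-1,11110-
  m63 ⊆ 1111-1 [E]
E = {-01010, 0-1010, 00-110, 0010-0, 00111-, 010-01, 1-1001, 100101, 110110, 1111-1, 11110-}

11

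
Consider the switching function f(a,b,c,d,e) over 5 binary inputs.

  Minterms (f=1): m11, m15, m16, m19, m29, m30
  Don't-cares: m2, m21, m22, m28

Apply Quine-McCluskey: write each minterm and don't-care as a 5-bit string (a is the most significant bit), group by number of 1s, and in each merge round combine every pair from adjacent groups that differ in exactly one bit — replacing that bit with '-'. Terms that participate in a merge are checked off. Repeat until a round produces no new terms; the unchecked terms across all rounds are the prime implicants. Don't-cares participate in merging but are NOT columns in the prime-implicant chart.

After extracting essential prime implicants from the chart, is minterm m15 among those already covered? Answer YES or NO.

YES

size-2^0 implicants → 00010  01011(✓)  01111(✓)  10000  10011  10101(✓)  10110(✓)  11100(✓)  11101(✓)  11110(✓)
size-2^1 implicants → 01-11  1-101  1-110  111-0  1110-
Unchecked terms (primes): 00010, 01-11, 1-101, 1-110, 10000, 10011, 111-0, 1110-
Minterm coverage:
  m11 ⊆ 01-11 [E]
  m15 ⊆ 01-11 [E]
  m16 ⊆ 10000 [E]
  m19 ⊆ 10011 [E]
  m29 ⊆ 1-101,1110-
  m30 ⊆ 1-110,111-0
E = {01-11, 10000, 10011}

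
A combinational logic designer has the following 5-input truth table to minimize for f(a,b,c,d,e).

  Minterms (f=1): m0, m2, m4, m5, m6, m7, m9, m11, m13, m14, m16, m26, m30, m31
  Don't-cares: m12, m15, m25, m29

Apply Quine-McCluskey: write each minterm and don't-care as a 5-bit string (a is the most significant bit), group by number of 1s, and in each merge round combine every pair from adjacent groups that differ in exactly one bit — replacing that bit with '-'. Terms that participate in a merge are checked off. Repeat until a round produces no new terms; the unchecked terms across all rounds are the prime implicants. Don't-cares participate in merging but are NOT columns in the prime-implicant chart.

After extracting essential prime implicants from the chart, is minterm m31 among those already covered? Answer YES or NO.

Round 0: 00000✓ 00010✓ 00100✓ 00101✓ 00110✓ 00111✓ 01001✓ 01011✓ 01100✓ 01101✓ 01110✓ 01111✓ 10000✓ 11001✓ 11010✓ 11101✓ 11110✓ 11111✓
Round 1: -0000 -1001✓ -1101✓ -1110✓ -1111✓ 0-100✓ 0-101✓ 0-110✓ 0-111✓ 00-00✓ 00-10✓ 000-0✓ 001-0✓ 001-1✓ 0010-✓ 0011-✓ 01-01✓ 01-11✓ 010-1✓ 011-0✓ 011-1✓ 0110-✓ 0111-✓ 11-01✓ 11-10 111-1✓ 1111-✓
Round 2: -1-01 -11-1 -111- 0-1-0✓ 0-1-1✓ 0-10-✓ 0-11-✓ 00--0 001--✓ 01--1 011--✓
Round 3: 0-1--
PIs = {-0000, -1-01, -11-1, -111-, 0-1--, 00--0, 01--1, 11-10}
Coverage chart:
  m0: -0000,00--0
  m2: 00--0 ←essential
  m4: 0-1--,00--0
  m5: 0-1-- ←essential
  m6: 0-1--,00--0
  m7: 0-1-- ←essential
  m9: -1-01,01--1
  m11: 01--1 ←essential
  m13: -1-01,-11-1,0-1--,01--1
  m14: -111-,0-1--
  m16: -0000 ←essential
  m26: 11-10 ←essential
  m30: -111-,11-10
  m31: -11-1,-111-
Essential: -0000, 0-1--, 00--0, 01--1, 11-10

NO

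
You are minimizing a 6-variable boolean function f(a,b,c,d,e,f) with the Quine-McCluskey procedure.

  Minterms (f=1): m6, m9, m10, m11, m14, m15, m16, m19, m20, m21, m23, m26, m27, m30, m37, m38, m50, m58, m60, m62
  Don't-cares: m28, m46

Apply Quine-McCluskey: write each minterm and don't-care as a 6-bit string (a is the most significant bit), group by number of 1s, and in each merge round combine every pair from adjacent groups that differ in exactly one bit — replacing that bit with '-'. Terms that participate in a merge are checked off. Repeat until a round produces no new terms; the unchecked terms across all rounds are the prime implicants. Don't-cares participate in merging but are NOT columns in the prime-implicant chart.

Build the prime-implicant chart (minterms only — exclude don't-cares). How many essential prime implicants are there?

7

Round 0: 000110✓ 001001✓ 001010✓ 001011✓ 001110✓ 001111✓ 010000✓ 010011✓ 010100✓ 010101✓ 010111✓ 011010✓ 011011✓ 011100✓ 011110✓ 100101 100110✓ 101110✓ 110010✓ 111010✓ 111100✓ 111110✓
Round 1: -00110✓ -01110✓ -11010✓ -11100✓ -11110✓ 0-1010✓ 0-1011✓ 0-1110✓ 00-110✓ 001-10✓ 001-11✓ 0010-1 00101-✓ 00111-✓ 01-011 01-100 010-00 010-11 0101-1 01010- 011-10✓ 01101-✓ 0111-0✓ 1-1110✓ 10-110✓ 11-010 111-10✓ 1111-0✓
Round 2: --1110 -0-110 -11-10 -111-0 0-1-10 0-101- 001-1-
PIs = {--1110, -0-110, -11-10, -111-0, 0-1-10, 0-101-, 001-1-, 0010-1, 01-011, 01-100, 010-00, 010-11, 0101-1, 01010-, 100101, 11-010}
Coverage chart:
  m6: -0-110 ←essential
  m9: 0010-1 ←essential
  m10: 0-1-10,0-101-,001-1-
  m11: 0-101-,001-1-,0010-1
  m14: --1110,-0-110,0-1-10,001-1-
  m15: 001-1- ←essential
  m16: 010-00 ←essential
  m19: 01-011,010-11
  m20: 01-100,010-00,01010-
  m21: 0101-1,01010-
  m23: 010-11,0101-1
  m26: -11-10,0-1-10,0-101-
  m27: 0-101-,01-011
  m30: --1110,-11-10,-111-0,0-1-10
  m37: 100101 ←essential
  m38: -0-110 ←essential
  m50: 11-010 ←essential
  m58: -11-10,11-010
  m60: -111-0 ←essential
  m62: --1110,-11-10,-111-0
Essential: -0-110, -111-0, 001-1-, 0010-1, 010-00, 100101, 11-010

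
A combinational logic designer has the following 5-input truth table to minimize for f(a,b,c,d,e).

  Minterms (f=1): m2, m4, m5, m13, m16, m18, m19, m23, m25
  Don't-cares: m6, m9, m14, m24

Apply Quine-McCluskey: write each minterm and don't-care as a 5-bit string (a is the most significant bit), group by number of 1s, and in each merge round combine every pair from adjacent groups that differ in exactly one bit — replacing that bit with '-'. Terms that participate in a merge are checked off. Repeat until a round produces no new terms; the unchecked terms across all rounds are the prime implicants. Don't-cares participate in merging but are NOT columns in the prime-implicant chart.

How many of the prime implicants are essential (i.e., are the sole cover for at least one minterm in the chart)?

1

[col 0] 00010*, 00100*, 00101*, 00110*, 01001*, 01101*, 01110*, 10000*, 10010*, 10011*, 10111*, 11000*, 11001*
[col 1] -0010, -1001, 0-101, 0-110, 00-10, 001-0, 0010-, 01-01, 1-000, 10-11, 100-0, 1001-, 1100-
Prime implicants: -0010, -1001, 0-101, 0-110, 00-10, 001-0, 0010-, 01-01, 1-000, 10-11, 100-0, 1001-, 1100-
PI chart (minterm → PIs covering it):
  2 | -0010,00-10
  4 | 001-0,0010-
  5 | 0-101,0010-
  13 | 0-101,01-01
  16 | 1-000,100-0
  18 | -0010,100-0,1001-
  19 | 10-11,1001-
  23 | 10-11  (sole → essential)
  25 | -1001,1100-
Essential prime implicants: 10-11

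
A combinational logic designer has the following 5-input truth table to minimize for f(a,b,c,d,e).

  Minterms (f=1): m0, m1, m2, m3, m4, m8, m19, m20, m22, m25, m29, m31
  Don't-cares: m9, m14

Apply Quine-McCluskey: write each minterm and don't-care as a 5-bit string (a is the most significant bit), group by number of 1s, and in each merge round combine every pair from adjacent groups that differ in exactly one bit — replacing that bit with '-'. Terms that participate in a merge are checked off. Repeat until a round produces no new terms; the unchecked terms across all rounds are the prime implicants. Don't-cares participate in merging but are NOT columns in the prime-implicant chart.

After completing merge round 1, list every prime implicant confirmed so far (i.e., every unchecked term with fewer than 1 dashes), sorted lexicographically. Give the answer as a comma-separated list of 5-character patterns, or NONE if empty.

01110

size-2^0 implicants → 00000(✓)  00001(✓)  00010(✓)  00011(✓)  00100(✓)  01000(✓)  01001(✓)  01110  10011(✓)  10100(✓)  10110(✓)  11001(✓)  11101(✓)  11111(✓)
size-2^1 implicants → -0011  -0100  -1001  0-000(✓)  0-001(✓)  00-00  000-0(✓)  000-1(✓)  0000-(✓)  0001-(✓)  0100-(✓)  101-0  11-01  111-1
size-2^2 implicants → 0-00-  000--
Unchecked terms (primes): -0011, -0100, -1001, 0-00-, 00-00, 000--, 01110, 101-0, 11-01, 111-1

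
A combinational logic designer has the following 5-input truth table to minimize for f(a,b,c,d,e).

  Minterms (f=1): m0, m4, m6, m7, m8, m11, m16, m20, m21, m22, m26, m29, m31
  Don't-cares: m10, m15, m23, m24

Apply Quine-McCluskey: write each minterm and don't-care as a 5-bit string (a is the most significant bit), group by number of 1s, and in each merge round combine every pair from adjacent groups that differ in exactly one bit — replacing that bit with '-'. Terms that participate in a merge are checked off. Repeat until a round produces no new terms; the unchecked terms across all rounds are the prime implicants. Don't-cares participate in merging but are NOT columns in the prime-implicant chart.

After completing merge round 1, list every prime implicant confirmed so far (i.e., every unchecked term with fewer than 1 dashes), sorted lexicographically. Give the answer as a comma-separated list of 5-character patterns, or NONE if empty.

NONE

[col 0] 00000*, 00100*, 00110*, 00111*, 01000*, 01010*, 01011*, 01111*, 10000*, 10100*, 10101*, 10110*, 10111*, 11000*, 11010*, 11101*, 11111*
[col 1] -0000*, -0100*, -0110*, -0111*, -1000*, -1010*, -1111*, 0-000*, 0-111*, 00-00*, 001-0*, 0011-*, 01-11, 010-0*, 0101-, 1-000*, 1-101*, 1-111*, 10-00*, 101-0*, 101-1*, 1010-*, 1011-*, 110-0*, 111-1*
[col 2] --000, --111, -0-00, -01-0, -011-, -10-0, 1-1-1, 101--
Prime implicants: --000, --111, -0-00, -01-0, -011-, -10-0, 01-11, 0101-, 1-1-1, 101--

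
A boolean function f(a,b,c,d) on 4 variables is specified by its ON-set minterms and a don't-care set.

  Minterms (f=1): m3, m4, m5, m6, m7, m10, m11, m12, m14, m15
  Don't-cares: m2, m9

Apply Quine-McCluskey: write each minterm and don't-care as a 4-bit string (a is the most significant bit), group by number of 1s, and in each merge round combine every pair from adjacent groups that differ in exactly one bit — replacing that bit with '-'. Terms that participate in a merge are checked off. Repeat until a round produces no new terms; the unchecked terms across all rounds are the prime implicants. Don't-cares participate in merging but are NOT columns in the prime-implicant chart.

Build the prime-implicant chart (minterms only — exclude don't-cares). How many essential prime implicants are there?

3

size-2^0 implicants → 0010(✓)  0011(✓)  0100(✓)  0101(✓)  0110(✓)  0111(✓)  1001(✓)  1010(✓)  1011(✓)  1100(✓)  1110(✓)  1111(✓)
size-2^1 implicants → -010(✓)  -011(✓)  -100(✓)  -110(✓)  -111(✓)  0-10(✓)  0-11(✓)  001-(✓)  01-0(✓)  01-1(✓)  010-(✓)  011-(✓)  1-10(✓)  1-11(✓)  10-1  101-(✓)  11-0(✓)  111-(✓)
size-2^2 implicants → --10(✓)  --11(✓)  -01-(✓)  -1-0  -11-(✓)  0-1-(✓)  01--  1-1-(✓)
size-2^3 implicants → --1-
Unchecked terms (primes): --1-, -1-0, 01--, 10-1
Minterm coverage:
  m3 ⊆ --1- [E]
  m4 ⊆ -1-0,01--
  m5 ⊆ 01-- [E]
  m6 ⊆ --1-,-1-0,01--
  m7 ⊆ --1-,01--
  m10 ⊆ --1- [E]
  m11 ⊆ --1-,10-1
  m12 ⊆ -1-0 [E]
  m14 ⊆ --1-,-1-0
  m15 ⊆ --1- [E]
E = {--1-, -1-0, 01--}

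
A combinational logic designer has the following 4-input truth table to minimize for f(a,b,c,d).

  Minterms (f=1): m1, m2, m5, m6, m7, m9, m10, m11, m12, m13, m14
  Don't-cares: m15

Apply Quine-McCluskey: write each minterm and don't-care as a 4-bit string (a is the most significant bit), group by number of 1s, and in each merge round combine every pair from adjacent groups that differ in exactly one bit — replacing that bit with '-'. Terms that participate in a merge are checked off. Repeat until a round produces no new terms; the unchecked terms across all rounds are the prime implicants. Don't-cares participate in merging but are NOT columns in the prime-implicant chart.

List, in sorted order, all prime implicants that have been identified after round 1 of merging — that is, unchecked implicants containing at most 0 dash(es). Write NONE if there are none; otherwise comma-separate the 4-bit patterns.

NONE

[col 0] 0001*, 0010*, 0101*, 0110*, 0111*, 1001*, 1010*, 1011*, 1100*, 1101*, 1110*, 1111*
[col 1] -001*, -010*, -101*, -110*, -111*, 0-01*, 0-10*, 01-1*, 011-*, 1-01*, 1-10*, 1-11*, 10-1*, 101-*, 11-0*, 11-1*, 110-*, 111-*
[col 2] --01, --10, -1-1, -11-, 1--1, 1-1-, 11--
Prime implicants: --01, --10, -1-1, -11-, 1--1, 1-1-, 11--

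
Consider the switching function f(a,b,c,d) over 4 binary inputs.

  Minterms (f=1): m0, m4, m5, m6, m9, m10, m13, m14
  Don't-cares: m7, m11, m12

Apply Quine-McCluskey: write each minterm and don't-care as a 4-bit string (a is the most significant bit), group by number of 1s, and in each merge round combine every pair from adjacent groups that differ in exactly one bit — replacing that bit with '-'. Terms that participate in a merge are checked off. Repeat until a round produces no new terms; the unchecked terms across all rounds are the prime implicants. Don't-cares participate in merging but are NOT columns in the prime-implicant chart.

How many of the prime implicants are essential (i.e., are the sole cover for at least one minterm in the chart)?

[col 0] 0000*, 0100*, 0101*, 0110*, 0111*, 1001*, 1010*, 1011*, 1100*, 1101*, 1110*
[col 1] -100*, -101*, -110*, 0-00, 01-0*, 01-1*, 010-*, 011-*, 1-01, 1-10, 10-1, 101-, 11-0*, 110-*
[col 2] -1-0, -10-, 01--
Prime implicants: -1-0, -10-, 0-00, 01--, 1-01, 1-10, 10-1, 101-
PI chart (minterm → PIs covering it):
  0 | 0-00  (sole → essential)
  4 | -1-0,-10-,0-00,01--
  5 | -10-,01--
  6 | -1-0,01--
  9 | 1-01,10-1
  10 | 1-10,101-
  13 | -10-,1-01
  14 | -1-0,1-10
Essential prime implicants: 0-00

1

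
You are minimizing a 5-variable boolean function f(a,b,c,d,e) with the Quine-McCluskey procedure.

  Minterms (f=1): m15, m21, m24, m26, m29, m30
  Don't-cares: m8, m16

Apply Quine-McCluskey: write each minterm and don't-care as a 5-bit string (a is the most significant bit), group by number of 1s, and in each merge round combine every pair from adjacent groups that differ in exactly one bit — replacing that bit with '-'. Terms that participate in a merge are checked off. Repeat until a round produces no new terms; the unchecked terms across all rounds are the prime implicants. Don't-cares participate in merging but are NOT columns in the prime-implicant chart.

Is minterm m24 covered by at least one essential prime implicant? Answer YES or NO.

size-2^0 implicants → 01000(✓)  01111  10000(✓)  10101(✓)  11000(✓)  11010(✓)  11101(✓)  11110(✓)
size-2^1 implicants → -1000  1-000  1-101  11-10  110-0
Unchecked terms (primes): -1000, 01111, 1-000, 1-101, 11-10, 110-0
Minterm coverage:
  m15 ⊆ 01111 [E]
  m21 ⊆ 1-101 [E]
  m24 ⊆ -1000,1-000,110-0
  m26 ⊆ 11-10,110-0
  m29 ⊆ 1-101 [E]
  m30 ⊆ 11-10 [E]
E = {01111, 1-101, 11-10}

NO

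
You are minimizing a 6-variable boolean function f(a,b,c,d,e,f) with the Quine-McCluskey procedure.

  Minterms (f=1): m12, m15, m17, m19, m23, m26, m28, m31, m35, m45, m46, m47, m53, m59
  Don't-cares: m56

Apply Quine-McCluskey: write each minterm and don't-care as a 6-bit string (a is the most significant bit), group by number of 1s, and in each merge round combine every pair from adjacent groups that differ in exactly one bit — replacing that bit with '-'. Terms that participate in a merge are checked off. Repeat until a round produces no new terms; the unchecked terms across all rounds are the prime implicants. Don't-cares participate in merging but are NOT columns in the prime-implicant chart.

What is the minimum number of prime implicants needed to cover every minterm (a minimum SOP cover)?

10

Round 0: 001100✓ 001111✓ 010001✓ 010011✓ 010111✓ 011010 011100✓ 011111✓ 100011 101101✓ 101110✓ 101111✓ 110101 111000 111011
Round 1: -01111 0-1100 0-1111 01-111 010-11 0100-1 1011-1 10111-
PIs = {-01111, 0-1100, 0-1111, 01-111, 010-11, 0100-1, 011010, 100011, 1011-1, 10111-, 110101, 111000, 111011}
Coverage chart:
  m12: 0-1100 ←essential
  m15: -01111,0-1111
  m17: 0100-1 ←essential
  m19: 010-11,0100-1
  m23: 01-111,010-11
  m26: 011010 ←essential
  m28: 0-1100 ←essential
  m31: 0-1111,01-111
  m35: 100011 ←essential
  m45: 1011-1 ←essential
  m46: 10111- ←essential
  m47: -01111,1011-1,10111-
  m53: 110101 ←essential
  m59: 111011 ←essential
Essential: 0-1100, 0100-1, 011010, 100011, 1011-1, 10111-, 110101, 111011
Petrick residual → -01111, 01-111
Min cover (10 terms): b'cdef + a'cde'f' + a'bdef + a'bc'd'f + a'bcd'ef' + ab'c'd'ef + ab'cdf + ab'cde + abc'de'f + abcd'ef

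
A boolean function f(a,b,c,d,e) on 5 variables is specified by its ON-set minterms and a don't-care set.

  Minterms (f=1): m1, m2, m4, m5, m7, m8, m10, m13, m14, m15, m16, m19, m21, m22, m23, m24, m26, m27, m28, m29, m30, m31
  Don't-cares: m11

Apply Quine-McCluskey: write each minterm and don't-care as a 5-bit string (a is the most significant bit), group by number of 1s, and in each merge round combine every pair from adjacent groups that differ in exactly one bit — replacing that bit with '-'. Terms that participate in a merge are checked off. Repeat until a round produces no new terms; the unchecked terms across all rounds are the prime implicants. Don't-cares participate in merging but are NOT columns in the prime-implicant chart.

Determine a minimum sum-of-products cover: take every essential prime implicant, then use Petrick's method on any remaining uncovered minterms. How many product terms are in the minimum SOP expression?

Round 0: 00001✓ 00010✓ 00100✓ 00101✓ 00111✓ 01000✓ 01010✓ 01011✓ 01101✓ 01110✓ 01111✓ 10000✓ 10011✓ 10101✓ 10110✓ 10111✓ 11000✓ 11010✓ 11011✓ 11100✓ 11101✓ 11110✓ 11111✓
Round 1: -0101✓ -0111✓ -1000✓ -1010✓ -1011✓ -1101✓ -1110✓ -1111✓ 0-010 0-101✓ 0-111✓ 00-01 001-1✓ 0010- 01-10✓ 01-11✓ 010-0✓ 0101-✓ 011-1✓ 0111-✓ 1-000 1-011✓ 1-101✓ 1-110✓ 1-111✓ 10-11✓ 101-1✓ 1011-✓ 11-00✓ 11-10✓ 11-11✓ 110-0✓ 1101-✓ 111-0✓ 111-1✓ 1110-✓ 1111-✓
Round 2: --101✓ --111✓ -01-1✓ -1-10✓ -1-11✓ -10-0 -101-✓ -11-1✓ -111-✓ 0-1-1✓ 01-1-✓ 1--11 1-1-1✓ 1-11- 11--0 11-1-✓ 111--
Round 3: --1-1 -1-1-
PIs = {--1-1, -1-1-, -10-0, 0-010, 00-01, 0010-, 1--11, 1-000, 1-11-, 11--0, 111--}
Coverage chart:
  m1: 00-01 ←essential
  m2: 0-010 ←essential
  m4: 0010- ←essential
  m5: --1-1,00-01,0010-
  m7: --1-1 ←essential
  m8: -10-0 ←essential
  m10: -1-1-,-10-0,0-010
  m13: --1-1 ←essential
  m14: -1-1- ←essential
  m15: --1-1,-1-1-
  m16: 1-000 ←essential
  m19: 1--11 ←essential
  m21: --1-1 ←essential
  m22: 1-11- ←essential
  m23: --1-1,1--11,1-11-
  m24: -10-0,1-000,11--0
  m26: -1-1-,-10-0,11--0
  m27: -1-1-,1--11
  m28: 11--0,111--
  m29: --1-1,111--
  m30: -1-1-,1-11-,11--0,111--
  m31: --1-1,-1-1-,1--11,1-11-,111--
Essential: --1-1, -1-1-, -10-0, 0-010, 00-01, 0010-, 1--11, 1-000, 1-11-
Petrick residual → 11--0
Min cover (10 terms): ce + bd + bc'e' + a'c'de' + a'b'd'e + a'b'cd' + ade + ac'd'e' + acd + abe'

10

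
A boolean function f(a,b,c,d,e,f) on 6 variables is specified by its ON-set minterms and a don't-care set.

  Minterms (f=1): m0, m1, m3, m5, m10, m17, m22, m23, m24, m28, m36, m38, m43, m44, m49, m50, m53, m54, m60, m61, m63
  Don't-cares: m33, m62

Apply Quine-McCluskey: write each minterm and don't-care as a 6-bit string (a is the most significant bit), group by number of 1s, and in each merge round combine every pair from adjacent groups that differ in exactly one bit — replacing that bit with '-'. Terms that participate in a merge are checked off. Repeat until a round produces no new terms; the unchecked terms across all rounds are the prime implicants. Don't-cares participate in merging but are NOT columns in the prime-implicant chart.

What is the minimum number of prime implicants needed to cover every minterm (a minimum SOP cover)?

[col 0] 000000*, 000001*, 000011*, 000101*, 001010, 010001*, 010110*, 010111*, 011000*, 011100*, 100001*, 100100*, 100110*, 101011, 101100*, 110001*, 110010*, 110101*, 110110*, 111100*, 111101*, 111110*, 111111*
[col 1] -00001*, -10001*, -10110, -11100, 0-0001*, 000-01, 0000-1, 00000-, 01011-, 011-00, 1-0001*, 1-0110, 1-1100, 10-100, 1001-0, 11-101, 11-110, 110-01, 110-10, 1111-0*, 1111-1*, 11110-*, 11111-*
[col 2] --0001, 1111--
Prime implicants: --0001, -10110, -11100, 000-01, 0000-1, 00000-, 001010, 01011-, 011-00, 1-0110, 1-1100, 10-100, 1001-0, 101011, 11-101, 11-110, 110-01, 110-10, 1111--
PI chart (minterm → PIs covering it):
  0 | 00000-  (sole → essential)
  1 | --0001,000-01,0000-1,00000-
  3 | 0000-1  (sole → essential)
  5 | 000-01  (sole → essential)
  10 | 001010  (sole → essential)
  17 | --0001  (sole → essential)
  22 | -10110,01011-
  23 | 01011-  (sole → essential)
  24 | 011-00  (sole → essential)
  28 | -11100,011-00
  36 | 10-100,1001-0
  38 | 1-0110,1001-0
  43 | 101011  (sole → essential)
  44 | 1-1100,10-100
  49 | --0001,110-01
  50 | 110-10  (sole → essential)
  53 | 11-101,110-01
  54 | -10110,1-0110,11-110,110-10
  60 | -11100,1-1100,1111--
  61 | 11-101,1111--
  63 | 1111--  (sole → essential)
Essential prime implicants: --0001, 000-01, 0000-1, 00000-, 001010, 01011-, 011-00, 101011, 110-10, 1111--
Petrick residual → 1-0110, 10-100, 11-101
Minimum SOP uses 13 PIs: c'd'e'f + a'b'c'e'f + a'b'c'd'f + a'b'c'd'e' + a'b'cd'ef' + a'bc'de + a'bce'f' + ac'def' + ab'de'f' + ab'cd'ef + abde'f + abc'ef' + abcd

13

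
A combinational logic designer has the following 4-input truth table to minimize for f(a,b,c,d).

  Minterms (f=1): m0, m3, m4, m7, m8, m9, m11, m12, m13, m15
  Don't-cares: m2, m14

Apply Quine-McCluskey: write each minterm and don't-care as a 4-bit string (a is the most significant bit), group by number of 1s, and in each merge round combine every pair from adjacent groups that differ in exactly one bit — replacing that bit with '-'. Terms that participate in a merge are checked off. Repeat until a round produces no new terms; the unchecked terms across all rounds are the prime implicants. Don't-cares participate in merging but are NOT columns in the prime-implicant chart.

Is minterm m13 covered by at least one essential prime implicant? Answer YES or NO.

NO

Round 0: 0000✓ 0010✓ 0011✓ 0100✓ 0111✓ 1000✓ 1001✓ 1011✓ 1100✓ 1101✓ 1110✓ 1111✓
Round 1: -000✓ -011✓ -100✓ -111✓ 0-00✓ 0-11✓ 00-0 001- 1-00✓ 1-01✓ 1-11✓ 10-1✓ 100-✓ 11-0✓ 11-1✓ 110-✓ 111-✓
Round 2: --00 --11 1--1 1-0- 11--
PIs = {--00, --11, 00-0, 001-, 1--1, 1-0-, 11--}
Coverage chart:
  m0: --00,00-0
  m3: --11,001-
  m4: --00 ←essential
  m7: --11 ←essential
  m8: --00,1-0-
  m9: 1--1,1-0-
  m11: --11,1--1
  m12: --00,1-0-,11--
  m13: 1--1,1-0-,11--
  m15: --11,1--1,11--
Essential: --00, --11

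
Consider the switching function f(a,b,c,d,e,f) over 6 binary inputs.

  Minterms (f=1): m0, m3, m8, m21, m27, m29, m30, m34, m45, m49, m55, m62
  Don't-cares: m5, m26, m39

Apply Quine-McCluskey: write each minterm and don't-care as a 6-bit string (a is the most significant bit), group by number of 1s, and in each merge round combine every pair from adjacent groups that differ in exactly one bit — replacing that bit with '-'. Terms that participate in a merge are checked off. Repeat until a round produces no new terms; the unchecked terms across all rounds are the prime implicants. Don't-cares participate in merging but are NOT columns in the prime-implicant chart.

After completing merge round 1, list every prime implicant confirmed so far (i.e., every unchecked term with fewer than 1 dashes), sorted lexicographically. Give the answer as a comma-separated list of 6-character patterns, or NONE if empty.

size-2^0 implicants → 000000(✓)  000011  000101(✓)  001000(✓)  010101(✓)  011010(✓)  011011(✓)  011101(✓)  011110(✓)  100010  100111(✓)  101101  110001  110111(✓)  111110(✓)
size-2^1 implicants → -11110  0-0101  00-000  01-101  011-10  01101-  1-0111
Unchecked terms (primes): -11110, 0-0101, 00-000, 000011, 01-101, 011-10, 01101-, 1-0111, 100010, 101101, 110001

000011, 100010, 101101, 110001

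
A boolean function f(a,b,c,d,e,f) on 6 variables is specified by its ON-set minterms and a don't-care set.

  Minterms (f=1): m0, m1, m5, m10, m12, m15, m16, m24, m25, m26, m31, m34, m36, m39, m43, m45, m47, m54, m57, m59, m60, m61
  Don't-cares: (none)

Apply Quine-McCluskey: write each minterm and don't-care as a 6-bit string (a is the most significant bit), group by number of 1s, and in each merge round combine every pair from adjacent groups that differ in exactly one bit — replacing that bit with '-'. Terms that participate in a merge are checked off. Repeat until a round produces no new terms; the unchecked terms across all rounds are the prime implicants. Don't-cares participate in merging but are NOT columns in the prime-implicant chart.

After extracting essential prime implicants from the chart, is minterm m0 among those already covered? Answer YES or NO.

NO

size-2^0 implicants → 000000(✓)  000001(✓)  000101(✓)  001010(✓)  001100  001111(✓)  010000(✓)  011000(✓)  011001(✓)  011010(✓)  011111(✓)  100010  100100  100111(✓)  101011(✓)  101101(✓)  101111(✓)  110110  111001(✓)  111011(✓)  111100(✓)  111101(✓)
size-2^1 implicants → -01111  -11001  0-0000  0-1010  0-1111  000-01  00000-  01-000  0110-0  01100-  1-1011  1-1101  10-111  101-11  1011-1  111-01  1110-1  11110-
Unchecked terms (primes): -01111, -11001, 0-0000, 0-1010, 0-1111, 000-01, 00000-, 001100, 01-000, 0110-0, 01100-, 1-1011, 1-1101, 10-111, 100010, 100100, 101-11, 1011-1, 110110, 111-01, 1110-1, 11110-
Minterm coverage:
  m0 ⊆ 0-0000,00000-
  m1 ⊆ 000-01,00000-
  m5 ⊆ 000-01 [E]
  m10 ⊆ 0-1010 [E]
  m12 ⊆ 001100 [E]
  m15 ⊆ -01111,0-1111
  m16 ⊆ 0-0000,01-000
  m24 ⊆ 01-000,0110-0,01100-
  m25 ⊆ -11001,01100-
  m26 ⊆ 0-1010,0110-0
  m31 ⊆ 0-1111 [E]
  m34 ⊆ 100010 [E]
  m36 ⊆ 100100 [E]
  m39 ⊆ 10-111 [E]
  m43 ⊆ 1-1011,101-11
  m45 ⊆ 1-1101,1011-1
  m47 ⊆ -01111,10-111,101-11,1011-1
  m54 ⊆ 110110 [E]
  m57 ⊆ -11001,111-01,1110-1
  m59 ⊆ 1-1011,1110-1
  m60 ⊆ 11110- [E]
  m61 ⊆ 1-1101,111-01,11110-
E = {0-1010, 0-1111, 000-01, 001100, 10-111, 100010, 100100, 110110, 11110-}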